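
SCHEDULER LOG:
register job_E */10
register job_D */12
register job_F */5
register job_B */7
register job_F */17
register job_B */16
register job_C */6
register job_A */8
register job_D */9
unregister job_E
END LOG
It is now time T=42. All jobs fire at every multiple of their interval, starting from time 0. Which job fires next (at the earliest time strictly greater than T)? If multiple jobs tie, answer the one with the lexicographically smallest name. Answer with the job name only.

Op 1: register job_E */10 -> active={job_E:*/10}
Op 2: register job_D */12 -> active={job_D:*/12, job_E:*/10}
Op 3: register job_F */5 -> active={job_D:*/12, job_E:*/10, job_F:*/5}
Op 4: register job_B */7 -> active={job_B:*/7, job_D:*/12, job_E:*/10, job_F:*/5}
Op 5: register job_F */17 -> active={job_B:*/7, job_D:*/12, job_E:*/10, job_F:*/17}
Op 6: register job_B */16 -> active={job_B:*/16, job_D:*/12, job_E:*/10, job_F:*/17}
Op 7: register job_C */6 -> active={job_B:*/16, job_C:*/6, job_D:*/12, job_E:*/10, job_F:*/17}
Op 8: register job_A */8 -> active={job_A:*/8, job_B:*/16, job_C:*/6, job_D:*/12, job_E:*/10, job_F:*/17}
Op 9: register job_D */9 -> active={job_A:*/8, job_B:*/16, job_C:*/6, job_D:*/9, job_E:*/10, job_F:*/17}
Op 10: unregister job_E -> active={job_A:*/8, job_B:*/16, job_C:*/6, job_D:*/9, job_F:*/17}
  job_A: interval 8, next fire after T=42 is 48
  job_B: interval 16, next fire after T=42 is 48
  job_C: interval 6, next fire after T=42 is 48
  job_D: interval 9, next fire after T=42 is 45
  job_F: interval 17, next fire after T=42 is 51
Earliest = 45, winner (lex tiebreak) = job_D

Answer: job_D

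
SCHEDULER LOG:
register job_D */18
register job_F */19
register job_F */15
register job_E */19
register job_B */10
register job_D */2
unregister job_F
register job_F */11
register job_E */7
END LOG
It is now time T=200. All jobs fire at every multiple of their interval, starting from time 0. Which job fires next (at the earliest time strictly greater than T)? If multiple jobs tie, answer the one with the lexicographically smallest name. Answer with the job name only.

Answer: job_D

Derivation:
Op 1: register job_D */18 -> active={job_D:*/18}
Op 2: register job_F */19 -> active={job_D:*/18, job_F:*/19}
Op 3: register job_F */15 -> active={job_D:*/18, job_F:*/15}
Op 4: register job_E */19 -> active={job_D:*/18, job_E:*/19, job_F:*/15}
Op 5: register job_B */10 -> active={job_B:*/10, job_D:*/18, job_E:*/19, job_F:*/15}
Op 6: register job_D */2 -> active={job_B:*/10, job_D:*/2, job_E:*/19, job_F:*/15}
Op 7: unregister job_F -> active={job_B:*/10, job_D:*/2, job_E:*/19}
Op 8: register job_F */11 -> active={job_B:*/10, job_D:*/2, job_E:*/19, job_F:*/11}
Op 9: register job_E */7 -> active={job_B:*/10, job_D:*/2, job_E:*/7, job_F:*/11}
  job_B: interval 10, next fire after T=200 is 210
  job_D: interval 2, next fire after T=200 is 202
  job_E: interval 7, next fire after T=200 is 203
  job_F: interval 11, next fire after T=200 is 209
Earliest = 202, winner (lex tiebreak) = job_D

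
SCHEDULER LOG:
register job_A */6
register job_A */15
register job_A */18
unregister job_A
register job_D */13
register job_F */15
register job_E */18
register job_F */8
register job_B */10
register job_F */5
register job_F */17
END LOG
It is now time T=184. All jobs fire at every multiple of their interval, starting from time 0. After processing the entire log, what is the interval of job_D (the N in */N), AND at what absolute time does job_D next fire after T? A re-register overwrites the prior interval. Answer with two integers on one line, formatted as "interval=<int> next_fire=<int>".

Op 1: register job_A */6 -> active={job_A:*/6}
Op 2: register job_A */15 -> active={job_A:*/15}
Op 3: register job_A */18 -> active={job_A:*/18}
Op 4: unregister job_A -> active={}
Op 5: register job_D */13 -> active={job_D:*/13}
Op 6: register job_F */15 -> active={job_D:*/13, job_F:*/15}
Op 7: register job_E */18 -> active={job_D:*/13, job_E:*/18, job_F:*/15}
Op 8: register job_F */8 -> active={job_D:*/13, job_E:*/18, job_F:*/8}
Op 9: register job_B */10 -> active={job_B:*/10, job_D:*/13, job_E:*/18, job_F:*/8}
Op 10: register job_F */5 -> active={job_B:*/10, job_D:*/13, job_E:*/18, job_F:*/5}
Op 11: register job_F */17 -> active={job_B:*/10, job_D:*/13, job_E:*/18, job_F:*/17}
Final interval of job_D = 13
Next fire of job_D after T=184: (184//13+1)*13 = 195

Answer: interval=13 next_fire=195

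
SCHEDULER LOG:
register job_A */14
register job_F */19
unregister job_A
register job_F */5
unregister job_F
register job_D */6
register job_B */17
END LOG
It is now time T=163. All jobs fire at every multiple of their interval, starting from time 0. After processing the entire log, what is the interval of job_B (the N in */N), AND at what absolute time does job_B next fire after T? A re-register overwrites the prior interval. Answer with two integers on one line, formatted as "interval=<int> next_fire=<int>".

Answer: interval=17 next_fire=170

Derivation:
Op 1: register job_A */14 -> active={job_A:*/14}
Op 2: register job_F */19 -> active={job_A:*/14, job_F:*/19}
Op 3: unregister job_A -> active={job_F:*/19}
Op 4: register job_F */5 -> active={job_F:*/5}
Op 5: unregister job_F -> active={}
Op 6: register job_D */6 -> active={job_D:*/6}
Op 7: register job_B */17 -> active={job_B:*/17, job_D:*/6}
Final interval of job_B = 17
Next fire of job_B after T=163: (163//17+1)*17 = 170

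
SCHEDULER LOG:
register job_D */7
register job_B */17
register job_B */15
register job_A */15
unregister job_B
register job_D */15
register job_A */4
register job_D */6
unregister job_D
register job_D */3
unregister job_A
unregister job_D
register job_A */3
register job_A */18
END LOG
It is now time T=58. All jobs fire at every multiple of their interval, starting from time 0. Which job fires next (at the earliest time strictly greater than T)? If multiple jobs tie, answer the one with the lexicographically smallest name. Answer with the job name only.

Op 1: register job_D */7 -> active={job_D:*/7}
Op 2: register job_B */17 -> active={job_B:*/17, job_D:*/7}
Op 3: register job_B */15 -> active={job_B:*/15, job_D:*/7}
Op 4: register job_A */15 -> active={job_A:*/15, job_B:*/15, job_D:*/7}
Op 5: unregister job_B -> active={job_A:*/15, job_D:*/7}
Op 6: register job_D */15 -> active={job_A:*/15, job_D:*/15}
Op 7: register job_A */4 -> active={job_A:*/4, job_D:*/15}
Op 8: register job_D */6 -> active={job_A:*/4, job_D:*/6}
Op 9: unregister job_D -> active={job_A:*/4}
Op 10: register job_D */3 -> active={job_A:*/4, job_D:*/3}
Op 11: unregister job_A -> active={job_D:*/3}
Op 12: unregister job_D -> active={}
Op 13: register job_A */3 -> active={job_A:*/3}
Op 14: register job_A */18 -> active={job_A:*/18}
  job_A: interval 18, next fire after T=58 is 72
Earliest = 72, winner (lex tiebreak) = job_A

Answer: job_A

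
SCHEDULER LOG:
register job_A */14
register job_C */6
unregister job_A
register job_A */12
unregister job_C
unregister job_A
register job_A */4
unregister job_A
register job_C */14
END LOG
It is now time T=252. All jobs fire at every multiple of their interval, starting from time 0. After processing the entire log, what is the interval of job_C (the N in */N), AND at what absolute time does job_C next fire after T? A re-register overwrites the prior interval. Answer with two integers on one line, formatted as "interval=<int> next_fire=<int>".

Op 1: register job_A */14 -> active={job_A:*/14}
Op 2: register job_C */6 -> active={job_A:*/14, job_C:*/6}
Op 3: unregister job_A -> active={job_C:*/6}
Op 4: register job_A */12 -> active={job_A:*/12, job_C:*/6}
Op 5: unregister job_C -> active={job_A:*/12}
Op 6: unregister job_A -> active={}
Op 7: register job_A */4 -> active={job_A:*/4}
Op 8: unregister job_A -> active={}
Op 9: register job_C */14 -> active={job_C:*/14}
Final interval of job_C = 14
Next fire of job_C after T=252: (252//14+1)*14 = 266

Answer: interval=14 next_fire=266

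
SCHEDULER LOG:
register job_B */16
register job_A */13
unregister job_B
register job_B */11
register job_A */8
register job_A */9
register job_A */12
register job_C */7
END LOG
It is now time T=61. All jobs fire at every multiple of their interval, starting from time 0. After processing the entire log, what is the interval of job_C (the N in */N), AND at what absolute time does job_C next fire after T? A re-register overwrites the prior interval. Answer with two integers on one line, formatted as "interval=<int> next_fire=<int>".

Op 1: register job_B */16 -> active={job_B:*/16}
Op 2: register job_A */13 -> active={job_A:*/13, job_B:*/16}
Op 3: unregister job_B -> active={job_A:*/13}
Op 4: register job_B */11 -> active={job_A:*/13, job_B:*/11}
Op 5: register job_A */8 -> active={job_A:*/8, job_B:*/11}
Op 6: register job_A */9 -> active={job_A:*/9, job_B:*/11}
Op 7: register job_A */12 -> active={job_A:*/12, job_B:*/11}
Op 8: register job_C */7 -> active={job_A:*/12, job_B:*/11, job_C:*/7}
Final interval of job_C = 7
Next fire of job_C after T=61: (61//7+1)*7 = 63

Answer: interval=7 next_fire=63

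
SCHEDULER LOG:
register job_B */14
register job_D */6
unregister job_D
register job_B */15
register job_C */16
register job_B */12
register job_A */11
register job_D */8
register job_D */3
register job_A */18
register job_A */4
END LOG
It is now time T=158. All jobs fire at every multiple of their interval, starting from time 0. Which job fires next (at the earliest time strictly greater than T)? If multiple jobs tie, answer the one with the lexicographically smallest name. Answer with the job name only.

Answer: job_D

Derivation:
Op 1: register job_B */14 -> active={job_B:*/14}
Op 2: register job_D */6 -> active={job_B:*/14, job_D:*/6}
Op 3: unregister job_D -> active={job_B:*/14}
Op 4: register job_B */15 -> active={job_B:*/15}
Op 5: register job_C */16 -> active={job_B:*/15, job_C:*/16}
Op 6: register job_B */12 -> active={job_B:*/12, job_C:*/16}
Op 7: register job_A */11 -> active={job_A:*/11, job_B:*/12, job_C:*/16}
Op 8: register job_D */8 -> active={job_A:*/11, job_B:*/12, job_C:*/16, job_D:*/8}
Op 9: register job_D */3 -> active={job_A:*/11, job_B:*/12, job_C:*/16, job_D:*/3}
Op 10: register job_A */18 -> active={job_A:*/18, job_B:*/12, job_C:*/16, job_D:*/3}
Op 11: register job_A */4 -> active={job_A:*/4, job_B:*/12, job_C:*/16, job_D:*/3}
  job_A: interval 4, next fire after T=158 is 160
  job_B: interval 12, next fire after T=158 is 168
  job_C: interval 16, next fire after T=158 is 160
  job_D: interval 3, next fire after T=158 is 159
Earliest = 159, winner (lex tiebreak) = job_D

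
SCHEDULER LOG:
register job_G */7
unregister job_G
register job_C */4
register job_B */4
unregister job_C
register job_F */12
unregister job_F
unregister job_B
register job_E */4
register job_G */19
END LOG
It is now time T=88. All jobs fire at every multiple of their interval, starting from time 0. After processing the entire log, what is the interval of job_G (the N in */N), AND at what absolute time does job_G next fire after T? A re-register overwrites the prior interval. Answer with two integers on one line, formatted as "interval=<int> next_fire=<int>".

Op 1: register job_G */7 -> active={job_G:*/7}
Op 2: unregister job_G -> active={}
Op 3: register job_C */4 -> active={job_C:*/4}
Op 4: register job_B */4 -> active={job_B:*/4, job_C:*/4}
Op 5: unregister job_C -> active={job_B:*/4}
Op 6: register job_F */12 -> active={job_B:*/4, job_F:*/12}
Op 7: unregister job_F -> active={job_B:*/4}
Op 8: unregister job_B -> active={}
Op 9: register job_E */4 -> active={job_E:*/4}
Op 10: register job_G */19 -> active={job_E:*/4, job_G:*/19}
Final interval of job_G = 19
Next fire of job_G after T=88: (88//19+1)*19 = 95

Answer: interval=19 next_fire=95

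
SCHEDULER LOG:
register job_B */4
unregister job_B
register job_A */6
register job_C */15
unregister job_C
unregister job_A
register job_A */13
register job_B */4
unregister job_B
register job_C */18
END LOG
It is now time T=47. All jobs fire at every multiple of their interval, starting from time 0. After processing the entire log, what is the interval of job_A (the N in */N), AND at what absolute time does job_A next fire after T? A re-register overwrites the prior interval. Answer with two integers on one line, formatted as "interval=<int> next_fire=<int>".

Answer: interval=13 next_fire=52

Derivation:
Op 1: register job_B */4 -> active={job_B:*/4}
Op 2: unregister job_B -> active={}
Op 3: register job_A */6 -> active={job_A:*/6}
Op 4: register job_C */15 -> active={job_A:*/6, job_C:*/15}
Op 5: unregister job_C -> active={job_A:*/6}
Op 6: unregister job_A -> active={}
Op 7: register job_A */13 -> active={job_A:*/13}
Op 8: register job_B */4 -> active={job_A:*/13, job_B:*/4}
Op 9: unregister job_B -> active={job_A:*/13}
Op 10: register job_C */18 -> active={job_A:*/13, job_C:*/18}
Final interval of job_A = 13
Next fire of job_A after T=47: (47//13+1)*13 = 52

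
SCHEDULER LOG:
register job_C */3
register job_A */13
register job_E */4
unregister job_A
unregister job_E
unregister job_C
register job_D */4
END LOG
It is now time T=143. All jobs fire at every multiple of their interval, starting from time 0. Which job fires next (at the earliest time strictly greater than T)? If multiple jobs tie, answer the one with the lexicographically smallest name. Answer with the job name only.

Answer: job_D

Derivation:
Op 1: register job_C */3 -> active={job_C:*/3}
Op 2: register job_A */13 -> active={job_A:*/13, job_C:*/3}
Op 3: register job_E */4 -> active={job_A:*/13, job_C:*/3, job_E:*/4}
Op 4: unregister job_A -> active={job_C:*/3, job_E:*/4}
Op 5: unregister job_E -> active={job_C:*/3}
Op 6: unregister job_C -> active={}
Op 7: register job_D */4 -> active={job_D:*/4}
  job_D: interval 4, next fire after T=143 is 144
Earliest = 144, winner (lex tiebreak) = job_D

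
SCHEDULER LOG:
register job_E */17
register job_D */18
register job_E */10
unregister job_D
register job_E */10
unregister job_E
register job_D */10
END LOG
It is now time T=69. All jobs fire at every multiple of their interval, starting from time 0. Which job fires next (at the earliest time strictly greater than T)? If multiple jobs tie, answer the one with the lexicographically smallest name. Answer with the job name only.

Op 1: register job_E */17 -> active={job_E:*/17}
Op 2: register job_D */18 -> active={job_D:*/18, job_E:*/17}
Op 3: register job_E */10 -> active={job_D:*/18, job_E:*/10}
Op 4: unregister job_D -> active={job_E:*/10}
Op 5: register job_E */10 -> active={job_E:*/10}
Op 6: unregister job_E -> active={}
Op 7: register job_D */10 -> active={job_D:*/10}
  job_D: interval 10, next fire after T=69 is 70
Earliest = 70, winner (lex tiebreak) = job_D

Answer: job_D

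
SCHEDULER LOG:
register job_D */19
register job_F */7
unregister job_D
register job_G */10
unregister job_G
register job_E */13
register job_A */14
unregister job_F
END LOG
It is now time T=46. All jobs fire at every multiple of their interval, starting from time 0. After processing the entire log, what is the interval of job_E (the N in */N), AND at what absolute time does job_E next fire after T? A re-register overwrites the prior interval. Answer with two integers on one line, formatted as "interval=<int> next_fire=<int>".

Answer: interval=13 next_fire=52

Derivation:
Op 1: register job_D */19 -> active={job_D:*/19}
Op 2: register job_F */7 -> active={job_D:*/19, job_F:*/7}
Op 3: unregister job_D -> active={job_F:*/7}
Op 4: register job_G */10 -> active={job_F:*/7, job_G:*/10}
Op 5: unregister job_G -> active={job_F:*/7}
Op 6: register job_E */13 -> active={job_E:*/13, job_F:*/7}
Op 7: register job_A */14 -> active={job_A:*/14, job_E:*/13, job_F:*/7}
Op 8: unregister job_F -> active={job_A:*/14, job_E:*/13}
Final interval of job_E = 13
Next fire of job_E after T=46: (46//13+1)*13 = 52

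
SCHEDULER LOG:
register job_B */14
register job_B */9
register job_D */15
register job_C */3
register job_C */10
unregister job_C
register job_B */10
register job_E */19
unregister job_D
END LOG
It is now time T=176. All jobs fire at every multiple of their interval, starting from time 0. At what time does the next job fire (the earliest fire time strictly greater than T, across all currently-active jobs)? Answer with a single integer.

Answer: 180

Derivation:
Op 1: register job_B */14 -> active={job_B:*/14}
Op 2: register job_B */9 -> active={job_B:*/9}
Op 3: register job_D */15 -> active={job_B:*/9, job_D:*/15}
Op 4: register job_C */3 -> active={job_B:*/9, job_C:*/3, job_D:*/15}
Op 5: register job_C */10 -> active={job_B:*/9, job_C:*/10, job_D:*/15}
Op 6: unregister job_C -> active={job_B:*/9, job_D:*/15}
Op 7: register job_B */10 -> active={job_B:*/10, job_D:*/15}
Op 8: register job_E */19 -> active={job_B:*/10, job_D:*/15, job_E:*/19}
Op 9: unregister job_D -> active={job_B:*/10, job_E:*/19}
  job_B: interval 10, next fire after T=176 is 180
  job_E: interval 19, next fire after T=176 is 190
Earliest fire time = 180 (job job_B)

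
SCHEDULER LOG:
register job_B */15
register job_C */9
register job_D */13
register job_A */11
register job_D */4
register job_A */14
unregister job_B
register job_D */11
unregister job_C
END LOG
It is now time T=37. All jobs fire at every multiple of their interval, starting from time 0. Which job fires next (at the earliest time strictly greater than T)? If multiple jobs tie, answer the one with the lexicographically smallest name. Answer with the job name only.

Op 1: register job_B */15 -> active={job_B:*/15}
Op 2: register job_C */9 -> active={job_B:*/15, job_C:*/9}
Op 3: register job_D */13 -> active={job_B:*/15, job_C:*/9, job_D:*/13}
Op 4: register job_A */11 -> active={job_A:*/11, job_B:*/15, job_C:*/9, job_D:*/13}
Op 5: register job_D */4 -> active={job_A:*/11, job_B:*/15, job_C:*/9, job_D:*/4}
Op 6: register job_A */14 -> active={job_A:*/14, job_B:*/15, job_C:*/9, job_D:*/4}
Op 7: unregister job_B -> active={job_A:*/14, job_C:*/9, job_D:*/4}
Op 8: register job_D */11 -> active={job_A:*/14, job_C:*/9, job_D:*/11}
Op 9: unregister job_C -> active={job_A:*/14, job_D:*/11}
  job_A: interval 14, next fire after T=37 is 42
  job_D: interval 11, next fire after T=37 is 44
Earliest = 42, winner (lex tiebreak) = job_A

Answer: job_A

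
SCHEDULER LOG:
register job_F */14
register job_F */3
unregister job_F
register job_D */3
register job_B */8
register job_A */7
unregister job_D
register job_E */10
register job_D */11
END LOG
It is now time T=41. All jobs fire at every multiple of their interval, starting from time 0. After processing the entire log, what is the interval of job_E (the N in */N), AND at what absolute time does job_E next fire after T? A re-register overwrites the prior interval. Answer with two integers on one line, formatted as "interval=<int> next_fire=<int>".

Answer: interval=10 next_fire=50

Derivation:
Op 1: register job_F */14 -> active={job_F:*/14}
Op 2: register job_F */3 -> active={job_F:*/3}
Op 3: unregister job_F -> active={}
Op 4: register job_D */3 -> active={job_D:*/3}
Op 5: register job_B */8 -> active={job_B:*/8, job_D:*/3}
Op 6: register job_A */7 -> active={job_A:*/7, job_B:*/8, job_D:*/3}
Op 7: unregister job_D -> active={job_A:*/7, job_B:*/8}
Op 8: register job_E */10 -> active={job_A:*/7, job_B:*/8, job_E:*/10}
Op 9: register job_D */11 -> active={job_A:*/7, job_B:*/8, job_D:*/11, job_E:*/10}
Final interval of job_E = 10
Next fire of job_E after T=41: (41//10+1)*10 = 50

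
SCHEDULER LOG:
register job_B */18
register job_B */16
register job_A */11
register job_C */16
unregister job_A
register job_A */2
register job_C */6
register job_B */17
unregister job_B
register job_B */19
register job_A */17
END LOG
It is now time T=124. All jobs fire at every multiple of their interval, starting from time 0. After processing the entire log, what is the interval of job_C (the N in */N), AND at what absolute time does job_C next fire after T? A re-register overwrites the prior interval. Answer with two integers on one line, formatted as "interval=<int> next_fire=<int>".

Answer: interval=6 next_fire=126

Derivation:
Op 1: register job_B */18 -> active={job_B:*/18}
Op 2: register job_B */16 -> active={job_B:*/16}
Op 3: register job_A */11 -> active={job_A:*/11, job_B:*/16}
Op 4: register job_C */16 -> active={job_A:*/11, job_B:*/16, job_C:*/16}
Op 5: unregister job_A -> active={job_B:*/16, job_C:*/16}
Op 6: register job_A */2 -> active={job_A:*/2, job_B:*/16, job_C:*/16}
Op 7: register job_C */6 -> active={job_A:*/2, job_B:*/16, job_C:*/6}
Op 8: register job_B */17 -> active={job_A:*/2, job_B:*/17, job_C:*/6}
Op 9: unregister job_B -> active={job_A:*/2, job_C:*/6}
Op 10: register job_B */19 -> active={job_A:*/2, job_B:*/19, job_C:*/6}
Op 11: register job_A */17 -> active={job_A:*/17, job_B:*/19, job_C:*/6}
Final interval of job_C = 6
Next fire of job_C after T=124: (124//6+1)*6 = 126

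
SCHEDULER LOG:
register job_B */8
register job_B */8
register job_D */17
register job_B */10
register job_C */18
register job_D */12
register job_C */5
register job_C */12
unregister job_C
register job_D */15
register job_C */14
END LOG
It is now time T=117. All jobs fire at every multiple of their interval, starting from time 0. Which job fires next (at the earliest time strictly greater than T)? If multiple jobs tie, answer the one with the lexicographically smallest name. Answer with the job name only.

Answer: job_B

Derivation:
Op 1: register job_B */8 -> active={job_B:*/8}
Op 2: register job_B */8 -> active={job_B:*/8}
Op 3: register job_D */17 -> active={job_B:*/8, job_D:*/17}
Op 4: register job_B */10 -> active={job_B:*/10, job_D:*/17}
Op 5: register job_C */18 -> active={job_B:*/10, job_C:*/18, job_D:*/17}
Op 6: register job_D */12 -> active={job_B:*/10, job_C:*/18, job_D:*/12}
Op 7: register job_C */5 -> active={job_B:*/10, job_C:*/5, job_D:*/12}
Op 8: register job_C */12 -> active={job_B:*/10, job_C:*/12, job_D:*/12}
Op 9: unregister job_C -> active={job_B:*/10, job_D:*/12}
Op 10: register job_D */15 -> active={job_B:*/10, job_D:*/15}
Op 11: register job_C */14 -> active={job_B:*/10, job_C:*/14, job_D:*/15}
  job_B: interval 10, next fire after T=117 is 120
  job_C: interval 14, next fire after T=117 is 126
  job_D: interval 15, next fire after T=117 is 120
Earliest = 120, winner (lex tiebreak) = job_B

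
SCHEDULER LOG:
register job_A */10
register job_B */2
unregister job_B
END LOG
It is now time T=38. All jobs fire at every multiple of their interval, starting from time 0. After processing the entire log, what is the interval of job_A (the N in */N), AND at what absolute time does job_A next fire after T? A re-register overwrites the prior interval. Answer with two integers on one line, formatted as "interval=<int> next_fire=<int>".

Answer: interval=10 next_fire=40

Derivation:
Op 1: register job_A */10 -> active={job_A:*/10}
Op 2: register job_B */2 -> active={job_A:*/10, job_B:*/2}
Op 3: unregister job_B -> active={job_A:*/10}
Final interval of job_A = 10
Next fire of job_A after T=38: (38//10+1)*10 = 40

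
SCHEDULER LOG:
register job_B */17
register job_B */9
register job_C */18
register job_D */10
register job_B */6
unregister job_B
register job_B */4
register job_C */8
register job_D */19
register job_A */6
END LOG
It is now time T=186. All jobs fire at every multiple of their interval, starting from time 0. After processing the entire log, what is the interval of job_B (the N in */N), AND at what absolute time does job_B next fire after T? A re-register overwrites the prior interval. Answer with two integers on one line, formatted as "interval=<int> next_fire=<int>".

Answer: interval=4 next_fire=188

Derivation:
Op 1: register job_B */17 -> active={job_B:*/17}
Op 2: register job_B */9 -> active={job_B:*/9}
Op 3: register job_C */18 -> active={job_B:*/9, job_C:*/18}
Op 4: register job_D */10 -> active={job_B:*/9, job_C:*/18, job_D:*/10}
Op 5: register job_B */6 -> active={job_B:*/6, job_C:*/18, job_D:*/10}
Op 6: unregister job_B -> active={job_C:*/18, job_D:*/10}
Op 7: register job_B */4 -> active={job_B:*/4, job_C:*/18, job_D:*/10}
Op 8: register job_C */8 -> active={job_B:*/4, job_C:*/8, job_D:*/10}
Op 9: register job_D */19 -> active={job_B:*/4, job_C:*/8, job_D:*/19}
Op 10: register job_A */6 -> active={job_A:*/6, job_B:*/4, job_C:*/8, job_D:*/19}
Final interval of job_B = 4
Next fire of job_B after T=186: (186//4+1)*4 = 188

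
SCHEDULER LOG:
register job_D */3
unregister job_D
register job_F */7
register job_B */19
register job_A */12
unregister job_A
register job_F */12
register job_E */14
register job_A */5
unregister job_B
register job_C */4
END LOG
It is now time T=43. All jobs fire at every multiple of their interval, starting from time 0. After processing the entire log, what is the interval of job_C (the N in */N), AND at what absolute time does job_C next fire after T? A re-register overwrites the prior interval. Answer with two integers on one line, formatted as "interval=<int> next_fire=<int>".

Answer: interval=4 next_fire=44

Derivation:
Op 1: register job_D */3 -> active={job_D:*/3}
Op 2: unregister job_D -> active={}
Op 3: register job_F */7 -> active={job_F:*/7}
Op 4: register job_B */19 -> active={job_B:*/19, job_F:*/7}
Op 5: register job_A */12 -> active={job_A:*/12, job_B:*/19, job_F:*/7}
Op 6: unregister job_A -> active={job_B:*/19, job_F:*/7}
Op 7: register job_F */12 -> active={job_B:*/19, job_F:*/12}
Op 8: register job_E */14 -> active={job_B:*/19, job_E:*/14, job_F:*/12}
Op 9: register job_A */5 -> active={job_A:*/5, job_B:*/19, job_E:*/14, job_F:*/12}
Op 10: unregister job_B -> active={job_A:*/5, job_E:*/14, job_F:*/12}
Op 11: register job_C */4 -> active={job_A:*/5, job_C:*/4, job_E:*/14, job_F:*/12}
Final interval of job_C = 4
Next fire of job_C after T=43: (43//4+1)*4 = 44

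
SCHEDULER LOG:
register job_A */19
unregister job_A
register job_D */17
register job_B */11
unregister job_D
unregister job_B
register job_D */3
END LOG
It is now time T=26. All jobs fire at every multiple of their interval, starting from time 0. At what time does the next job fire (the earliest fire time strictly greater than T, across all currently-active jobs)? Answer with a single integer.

Op 1: register job_A */19 -> active={job_A:*/19}
Op 2: unregister job_A -> active={}
Op 3: register job_D */17 -> active={job_D:*/17}
Op 4: register job_B */11 -> active={job_B:*/11, job_D:*/17}
Op 5: unregister job_D -> active={job_B:*/11}
Op 6: unregister job_B -> active={}
Op 7: register job_D */3 -> active={job_D:*/3}
  job_D: interval 3, next fire after T=26 is 27
Earliest fire time = 27 (job job_D)

Answer: 27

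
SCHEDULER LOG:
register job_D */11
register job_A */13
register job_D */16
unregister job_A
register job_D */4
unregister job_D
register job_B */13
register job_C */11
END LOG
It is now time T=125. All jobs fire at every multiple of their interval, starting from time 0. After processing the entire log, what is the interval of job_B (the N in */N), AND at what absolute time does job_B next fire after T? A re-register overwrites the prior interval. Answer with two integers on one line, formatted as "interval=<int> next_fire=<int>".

Op 1: register job_D */11 -> active={job_D:*/11}
Op 2: register job_A */13 -> active={job_A:*/13, job_D:*/11}
Op 3: register job_D */16 -> active={job_A:*/13, job_D:*/16}
Op 4: unregister job_A -> active={job_D:*/16}
Op 5: register job_D */4 -> active={job_D:*/4}
Op 6: unregister job_D -> active={}
Op 7: register job_B */13 -> active={job_B:*/13}
Op 8: register job_C */11 -> active={job_B:*/13, job_C:*/11}
Final interval of job_B = 13
Next fire of job_B after T=125: (125//13+1)*13 = 130

Answer: interval=13 next_fire=130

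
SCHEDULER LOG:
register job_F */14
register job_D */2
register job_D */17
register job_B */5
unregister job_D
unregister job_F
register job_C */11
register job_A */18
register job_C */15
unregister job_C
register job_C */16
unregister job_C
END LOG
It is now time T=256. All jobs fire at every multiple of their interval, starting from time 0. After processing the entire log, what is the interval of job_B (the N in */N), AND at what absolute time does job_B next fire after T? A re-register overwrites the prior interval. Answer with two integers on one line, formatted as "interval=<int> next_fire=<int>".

Answer: interval=5 next_fire=260

Derivation:
Op 1: register job_F */14 -> active={job_F:*/14}
Op 2: register job_D */2 -> active={job_D:*/2, job_F:*/14}
Op 3: register job_D */17 -> active={job_D:*/17, job_F:*/14}
Op 4: register job_B */5 -> active={job_B:*/5, job_D:*/17, job_F:*/14}
Op 5: unregister job_D -> active={job_B:*/5, job_F:*/14}
Op 6: unregister job_F -> active={job_B:*/5}
Op 7: register job_C */11 -> active={job_B:*/5, job_C:*/11}
Op 8: register job_A */18 -> active={job_A:*/18, job_B:*/5, job_C:*/11}
Op 9: register job_C */15 -> active={job_A:*/18, job_B:*/5, job_C:*/15}
Op 10: unregister job_C -> active={job_A:*/18, job_B:*/5}
Op 11: register job_C */16 -> active={job_A:*/18, job_B:*/5, job_C:*/16}
Op 12: unregister job_C -> active={job_A:*/18, job_B:*/5}
Final interval of job_B = 5
Next fire of job_B after T=256: (256//5+1)*5 = 260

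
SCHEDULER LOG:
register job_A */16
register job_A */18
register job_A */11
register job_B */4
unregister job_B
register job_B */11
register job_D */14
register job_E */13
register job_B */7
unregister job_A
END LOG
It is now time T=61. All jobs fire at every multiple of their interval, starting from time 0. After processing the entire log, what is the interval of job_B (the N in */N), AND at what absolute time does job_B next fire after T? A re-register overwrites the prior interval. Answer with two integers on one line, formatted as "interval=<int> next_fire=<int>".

Op 1: register job_A */16 -> active={job_A:*/16}
Op 2: register job_A */18 -> active={job_A:*/18}
Op 3: register job_A */11 -> active={job_A:*/11}
Op 4: register job_B */4 -> active={job_A:*/11, job_B:*/4}
Op 5: unregister job_B -> active={job_A:*/11}
Op 6: register job_B */11 -> active={job_A:*/11, job_B:*/11}
Op 7: register job_D */14 -> active={job_A:*/11, job_B:*/11, job_D:*/14}
Op 8: register job_E */13 -> active={job_A:*/11, job_B:*/11, job_D:*/14, job_E:*/13}
Op 9: register job_B */7 -> active={job_A:*/11, job_B:*/7, job_D:*/14, job_E:*/13}
Op 10: unregister job_A -> active={job_B:*/7, job_D:*/14, job_E:*/13}
Final interval of job_B = 7
Next fire of job_B after T=61: (61//7+1)*7 = 63

Answer: interval=7 next_fire=63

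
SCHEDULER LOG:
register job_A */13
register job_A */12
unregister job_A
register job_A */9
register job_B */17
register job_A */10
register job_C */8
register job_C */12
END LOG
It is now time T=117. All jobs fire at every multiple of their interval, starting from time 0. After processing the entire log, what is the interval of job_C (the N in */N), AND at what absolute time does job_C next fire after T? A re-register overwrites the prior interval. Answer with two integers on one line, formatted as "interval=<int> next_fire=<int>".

Op 1: register job_A */13 -> active={job_A:*/13}
Op 2: register job_A */12 -> active={job_A:*/12}
Op 3: unregister job_A -> active={}
Op 4: register job_A */9 -> active={job_A:*/9}
Op 5: register job_B */17 -> active={job_A:*/9, job_B:*/17}
Op 6: register job_A */10 -> active={job_A:*/10, job_B:*/17}
Op 7: register job_C */8 -> active={job_A:*/10, job_B:*/17, job_C:*/8}
Op 8: register job_C */12 -> active={job_A:*/10, job_B:*/17, job_C:*/12}
Final interval of job_C = 12
Next fire of job_C after T=117: (117//12+1)*12 = 120

Answer: interval=12 next_fire=120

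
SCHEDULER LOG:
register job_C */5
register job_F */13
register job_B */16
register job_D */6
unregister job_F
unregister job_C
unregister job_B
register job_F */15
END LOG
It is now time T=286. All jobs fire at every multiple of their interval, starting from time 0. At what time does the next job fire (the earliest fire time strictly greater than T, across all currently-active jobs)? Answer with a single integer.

Op 1: register job_C */5 -> active={job_C:*/5}
Op 2: register job_F */13 -> active={job_C:*/5, job_F:*/13}
Op 3: register job_B */16 -> active={job_B:*/16, job_C:*/5, job_F:*/13}
Op 4: register job_D */6 -> active={job_B:*/16, job_C:*/5, job_D:*/6, job_F:*/13}
Op 5: unregister job_F -> active={job_B:*/16, job_C:*/5, job_D:*/6}
Op 6: unregister job_C -> active={job_B:*/16, job_D:*/6}
Op 7: unregister job_B -> active={job_D:*/6}
Op 8: register job_F */15 -> active={job_D:*/6, job_F:*/15}
  job_D: interval 6, next fire after T=286 is 288
  job_F: interval 15, next fire after T=286 is 300
Earliest fire time = 288 (job job_D)

Answer: 288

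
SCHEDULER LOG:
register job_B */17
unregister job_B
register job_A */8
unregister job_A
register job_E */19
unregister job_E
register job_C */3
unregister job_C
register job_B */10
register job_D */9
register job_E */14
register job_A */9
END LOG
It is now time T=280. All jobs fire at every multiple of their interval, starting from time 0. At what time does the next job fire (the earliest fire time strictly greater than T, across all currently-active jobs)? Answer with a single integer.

Op 1: register job_B */17 -> active={job_B:*/17}
Op 2: unregister job_B -> active={}
Op 3: register job_A */8 -> active={job_A:*/8}
Op 4: unregister job_A -> active={}
Op 5: register job_E */19 -> active={job_E:*/19}
Op 6: unregister job_E -> active={}
Op 7: register job_C */3 -> active={job_C:*/3}
Op 8: unregister job_C -> active={}
Op 9: register job_B */10 -> active={job_B:*/10}
Op 10: register job_D */9 -> active={job_B:*/10, job_D:*/9}
Op 11: register job_E */14 -> active={job_B:*/10, job_D:*/9, job_E:*/14}
Op 12: register job_A */9 -> active={job_A:*/9, job_B:*/10, job_D:*/9, job_E:*/14}
  job_A: interval 9, next fire after T=280 is 288
  job_B: interval 10, next fire after T=280 is 290
  job_D: interval 9, next fire after T=280 is 288
  job_E: interval 14, next fire after T=280 is 294
Earliest fire time = 288 (job job_A)

Answer: 288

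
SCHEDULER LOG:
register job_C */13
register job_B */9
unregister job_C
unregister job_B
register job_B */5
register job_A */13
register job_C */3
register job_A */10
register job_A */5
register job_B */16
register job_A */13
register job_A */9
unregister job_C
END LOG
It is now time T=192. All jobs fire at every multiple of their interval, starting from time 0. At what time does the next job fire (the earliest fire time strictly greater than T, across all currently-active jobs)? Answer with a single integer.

Op 1: register job_C */13 -> active={job_C:*/13}
Op 2: register job_B */9 -> active={job_B:*/9, job_C:*/13}
Op 3: unregister job_C -> active={job_B:*/9}
Op 4: unregister job_B -> active={}
Op 5: register job_B */5 -> active={job_B:*/5}
Op 6: register job_A */13 -> active={job_A:*/13, job_B:*/5}
Op 7: register job_C */3 -> active={job_A:*/13, job_B:*/5, job_C:*/3}
Op 8: register job_A */10 -> active={job_A:*/10, job_B:*/5, job_C:*/3}
Op 9: register job_A */5 -> active={job_A:*/5, job_B:*/5, job_C:*/3}
Op 10: register job_B */16 -> active={job_A:*/5, job_B:*/16, job_C:*/3}
Op 11: register job_A */13 -> active={job_A:*/13, job_B:*/16, job_C:*/3}
Op 12: register job_A */9 -> active={job_A:*/9, job_B:*/16, job_C:*/3}
Op 13: unregister job_C -> active={job_A:*/9, job_B:*/16}
  job_A: interval 9, next fire after T=192 is 198
  job_B: interval 16, next fire after T=192 is 208
Earliest fire time = 198 (job job_A)

Answer: 198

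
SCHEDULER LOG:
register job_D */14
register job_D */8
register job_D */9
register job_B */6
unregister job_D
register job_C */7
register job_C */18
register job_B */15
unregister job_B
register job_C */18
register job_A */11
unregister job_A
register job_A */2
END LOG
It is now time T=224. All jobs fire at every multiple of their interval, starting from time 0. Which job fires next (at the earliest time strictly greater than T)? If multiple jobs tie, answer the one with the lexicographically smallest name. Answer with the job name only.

Op 1: register job_D */14 -> active={job_D:*/14}
Op 2: register job_D */8 -> active={job_D:*/8}
Op 3: register job_D */9 -> active={job_D:*/9}
Op 4: register job_B */6 -> active={job_B:*/6, job_D:*/9}
Op 5: unregister job_D -> active={job_B:*/6}
Op 6: register job_C */7 -> active={job_B:*/6, job_C:*/7}
Op 7: register job_C */18 -> active={job_B:*/6, job_C:*/18}
Op 8: register job_B */15 -> active={job_B:*/15, job_C:*/18}
Op 9: unregister job_B -> active={job_C:*/18}
Op 10: register job_C */18 -> active={job_C:*/18}
Op 11: register job_A */11 -> active={job_A:*/11, job_C:*/18}
Op 12: unregister job_A -> active={job_C:*/18}
Op 13: register job_A */2 -> active={job_A:*/2, job_C:*/18}
  job_A: interval 2, next fire after T=224 is 226
  job_C: interval 18, next fire after T=224 is 234
Earliest = 226, winner (lex tiebreak) = job_A

Answer: job_A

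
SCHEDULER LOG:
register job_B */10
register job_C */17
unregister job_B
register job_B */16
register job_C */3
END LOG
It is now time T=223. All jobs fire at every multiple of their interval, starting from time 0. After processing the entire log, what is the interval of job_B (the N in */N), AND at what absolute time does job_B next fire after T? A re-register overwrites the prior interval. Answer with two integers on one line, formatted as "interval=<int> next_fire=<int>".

Answer: interval=16 next_fire=224

Derivation:
Op 1: register job_B */10 -> active={job_B:*/10}
Op 2: register job_C */17 -> active={job_B:*/10, job_C:*/17}
Op 3: unregister job_B -> active={job_C:*/17}
Op 4: register job_B */16 -> active={job_B:*/16, job_C:*/17}
Op 5: register job_C */3 -> active={job_B:*/16, job_C:*/3}
Final interval of job_B = 16
Next fire of job_B after T=223: (223//16+1)*16 = 224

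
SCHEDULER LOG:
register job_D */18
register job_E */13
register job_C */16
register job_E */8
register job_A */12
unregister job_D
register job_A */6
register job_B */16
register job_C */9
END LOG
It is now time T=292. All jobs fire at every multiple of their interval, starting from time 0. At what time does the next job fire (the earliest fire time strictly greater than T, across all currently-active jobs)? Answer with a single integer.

Answer: 294

Derivation:
Op 1: register job_D */18 -> active={job_D:*/18}
Op 2: register job_E */13 -> active={job_D:*/18, job_E:*/13}
Op 3: register job_C */16 -> active={job_C:*/16, job_D:*/18, job_E:*/13}
Op 4: register job_E */8 -> active={job_C:*/16, job_D:*/18, job_E:*/8}
Op 5: register job_A */12 -> active={job_A:*/12, job_C:*/16, job_D:*/18, job_E:*/8}
Op 6: unregister job_D -> active={job_A:*/12, job_C:*/16, job_E:*/8}
Op 7: register job_A */6 -> active={job_A:*/6, job_C:*/16, job_E:*/8}
Op 8: register job_B */16 -> active={job_A:*/6, job_B:*/16, job_C:*/16, job_E:*/8}
Op 9: register job_C */9 -> active={job_A:*/6, job_B:*/16, job_C:*/9, job_E:*/8}
  job_A: interval 6, next fire after T=292 is 294
  job_B: interval 16, next fire after T=292 is 304
  job_C: interval 9, next fire after T=292 is 297
  job_E: interval 8, next fire after T=292 is 296
Earliest fire time = 294 (job job_A)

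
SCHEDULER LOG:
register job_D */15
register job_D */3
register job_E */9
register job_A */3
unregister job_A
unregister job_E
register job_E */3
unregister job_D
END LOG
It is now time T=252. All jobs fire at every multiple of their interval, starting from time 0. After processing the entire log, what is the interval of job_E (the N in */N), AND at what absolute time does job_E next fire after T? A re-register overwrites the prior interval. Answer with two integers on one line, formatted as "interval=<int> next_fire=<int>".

Answer: interval=3 next_fire=255

Derivation:
Op 1: register job_D */15 -> active={job_D:*/15}
Op 2: register job_D */3 -> active={job_D:*/3}
Op 3: register job_E */9 -> active={job_D:*/3, job_E:*/9}
Op 4: register job_A */3 -> active={job_A:*/3, job_D:*/3, job_E:*/9}
Op 5: unregister job_A -> active={job_D:*/3, job_E:*/9}
Op 6: unregister job_E -> active={job_D:*/3}
Op 7: register job_E */3 -> active={job_D:*/3, job_E:*/3}
Op 8: unregister job_D -> active={job_E:*/3}
Final interval of job_E = 3
Next fire of job_E after T=252: (252//3+1)*3 = 255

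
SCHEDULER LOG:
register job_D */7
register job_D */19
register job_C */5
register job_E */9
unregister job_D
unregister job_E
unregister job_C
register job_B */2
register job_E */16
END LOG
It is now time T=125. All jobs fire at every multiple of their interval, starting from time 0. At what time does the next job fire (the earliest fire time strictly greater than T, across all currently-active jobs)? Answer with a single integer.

Op 1: register job_D */7 -> active={job_D:*/7}
Op 2: register job_D */19 -> active={job_D:*/19}
Op 3: register job_C */5 -> active={job_C:*/5, job_D:*/19}
Op 4: register job_E */9 -> active={job_C:*/5, job_D:*/19, job_E:*/9}
Op 5: unregister job_D -> active={job_C:*/5, job_E:*/9}
Op 6: unregister job_E -> active={job_C:*/5}
Op 7: unregister job_C -> active={}
Op 8: register job_B */2 -> active={job_B:*/2}
Op 9: register job_E */16 -> active={job_B:*/2, job_E:*/16}
  job_B: interval 2, next fire after T=125 is 126
  job_E: interval 16, next fire after T=125 is 128
Earliest fire time = 126 (job job_B)

Answer: 126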